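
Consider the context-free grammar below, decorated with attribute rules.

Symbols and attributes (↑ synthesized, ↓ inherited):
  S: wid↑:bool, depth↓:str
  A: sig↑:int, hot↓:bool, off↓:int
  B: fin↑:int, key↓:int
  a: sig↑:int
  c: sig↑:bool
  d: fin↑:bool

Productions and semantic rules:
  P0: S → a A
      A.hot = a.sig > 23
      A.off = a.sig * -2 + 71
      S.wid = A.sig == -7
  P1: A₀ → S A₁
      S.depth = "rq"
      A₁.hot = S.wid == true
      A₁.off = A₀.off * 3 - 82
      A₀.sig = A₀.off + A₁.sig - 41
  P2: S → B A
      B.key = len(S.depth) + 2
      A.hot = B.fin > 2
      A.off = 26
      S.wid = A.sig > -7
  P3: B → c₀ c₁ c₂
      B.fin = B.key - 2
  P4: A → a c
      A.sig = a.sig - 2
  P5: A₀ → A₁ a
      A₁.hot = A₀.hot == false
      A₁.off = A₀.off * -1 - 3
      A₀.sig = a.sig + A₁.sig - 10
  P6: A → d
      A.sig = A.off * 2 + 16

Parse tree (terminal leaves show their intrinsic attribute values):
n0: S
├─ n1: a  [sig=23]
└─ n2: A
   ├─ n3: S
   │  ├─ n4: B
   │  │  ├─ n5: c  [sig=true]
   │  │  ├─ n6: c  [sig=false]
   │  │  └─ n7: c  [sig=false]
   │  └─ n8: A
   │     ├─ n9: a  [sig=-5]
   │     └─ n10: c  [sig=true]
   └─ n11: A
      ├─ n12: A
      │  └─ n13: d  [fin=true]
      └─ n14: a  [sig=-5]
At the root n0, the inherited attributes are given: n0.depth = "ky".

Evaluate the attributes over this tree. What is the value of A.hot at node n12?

true

1. n0.depth = "ky"  [given at root]
2. n1.sig = 23  [terminal]
3. n2.hot = false  [a.sig > 23]
4. n2.off = 25  [a.sig * -2 + 71]
5. n3.depth = "rq"  ["rq"]
6. n4.key = 4  [len(S.depth) + 2]
7. n5.sig = true  [terminal]
8. n6.sig = false  [terminal]
9. n7.sig = false  [terminal]
10. n4.fin = 2  [B.key - 2]
11. n8.hot = false  [B.fin > 2]
12. n8.off = 26  [26]
13. n9.sig = -5  [terminal]
14. n10.sig = true  [terminal]
15. n8.sig = -7  [a.sig - 2]
16. n3.wid = false  [A.sig > -7]
17. n11.hot = false  [S.wid == true]
18. n11.off = -7  [A₀.off * 3 - 82]
19. n12.hot = true  [A₀.hot == false]
20. n12.off = 4  [A₀.off * -1 - 3]
21. n13.fin = true  [terminal]
22. n12.sig = 24  [A.off * 2 + 16]
23. n14.sig = -5  [terminal]
24. n11.sig = 9  [a.sig + A₁.sig - 10]
25. n2.sig = -7  [A₀.off + A₁.sig - 41]
26. n0.wid = true  [A.sig == -7]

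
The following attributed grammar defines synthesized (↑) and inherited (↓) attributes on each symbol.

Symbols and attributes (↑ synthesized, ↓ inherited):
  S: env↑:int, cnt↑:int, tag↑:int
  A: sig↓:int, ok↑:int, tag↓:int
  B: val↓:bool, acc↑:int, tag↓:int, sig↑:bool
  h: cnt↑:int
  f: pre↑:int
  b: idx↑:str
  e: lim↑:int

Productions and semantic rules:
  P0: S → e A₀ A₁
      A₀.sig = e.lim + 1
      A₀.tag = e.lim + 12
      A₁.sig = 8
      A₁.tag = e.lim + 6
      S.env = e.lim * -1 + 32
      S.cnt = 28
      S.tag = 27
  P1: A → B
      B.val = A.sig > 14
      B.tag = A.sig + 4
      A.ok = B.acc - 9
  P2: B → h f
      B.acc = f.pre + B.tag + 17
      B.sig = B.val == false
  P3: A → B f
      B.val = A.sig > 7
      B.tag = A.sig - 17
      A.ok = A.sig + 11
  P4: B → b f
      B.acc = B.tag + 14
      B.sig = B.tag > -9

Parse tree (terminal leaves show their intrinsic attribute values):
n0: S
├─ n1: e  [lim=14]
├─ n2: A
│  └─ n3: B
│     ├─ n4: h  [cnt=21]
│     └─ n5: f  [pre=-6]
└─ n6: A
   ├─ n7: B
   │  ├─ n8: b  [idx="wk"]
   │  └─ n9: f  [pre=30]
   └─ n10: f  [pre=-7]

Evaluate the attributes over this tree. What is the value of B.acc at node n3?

30

1. n1.lim = 14  [terminal]
2. n2.sig = 15  [e.lim + 1]
3. n2.tag = 26  [e.lim + 12]
4. n3.val = true  [A.sig > 14]
5. n3.tag = 19  [A.sig + 4]
6. n4.cnt = 21  [terminal]
7. n5.pre = -6  [terminal]
8. n3.acc = 30  [f.pre + B.tag + 17]
9. n3.sig = false  [B.val == false]
10. n2.ok = 21  [B.acc - 9]
11. n6.sig = 8  [8]
12. n6.tag = 20  [e.lim + 6]
13. n7.val = true  [A.sig > 7]
14. n7.tag = -9  [A.sig - 17]
15. n8.idx = "wk"  [terminal]
16. n9.pre = 30  [terminal]
17. n7.acc = 5  [B.tag + 14]
18. n7.sig = false  [B.tag > -9]
19. n10.pre = -7  [terminal]
20. n6.ok = 19  [A.sig + 11]
21. n0.env = 18  [e.lim * -1 + 32]
22. n0.cnt = 28  [28]
23. n0.tag = 27  [27]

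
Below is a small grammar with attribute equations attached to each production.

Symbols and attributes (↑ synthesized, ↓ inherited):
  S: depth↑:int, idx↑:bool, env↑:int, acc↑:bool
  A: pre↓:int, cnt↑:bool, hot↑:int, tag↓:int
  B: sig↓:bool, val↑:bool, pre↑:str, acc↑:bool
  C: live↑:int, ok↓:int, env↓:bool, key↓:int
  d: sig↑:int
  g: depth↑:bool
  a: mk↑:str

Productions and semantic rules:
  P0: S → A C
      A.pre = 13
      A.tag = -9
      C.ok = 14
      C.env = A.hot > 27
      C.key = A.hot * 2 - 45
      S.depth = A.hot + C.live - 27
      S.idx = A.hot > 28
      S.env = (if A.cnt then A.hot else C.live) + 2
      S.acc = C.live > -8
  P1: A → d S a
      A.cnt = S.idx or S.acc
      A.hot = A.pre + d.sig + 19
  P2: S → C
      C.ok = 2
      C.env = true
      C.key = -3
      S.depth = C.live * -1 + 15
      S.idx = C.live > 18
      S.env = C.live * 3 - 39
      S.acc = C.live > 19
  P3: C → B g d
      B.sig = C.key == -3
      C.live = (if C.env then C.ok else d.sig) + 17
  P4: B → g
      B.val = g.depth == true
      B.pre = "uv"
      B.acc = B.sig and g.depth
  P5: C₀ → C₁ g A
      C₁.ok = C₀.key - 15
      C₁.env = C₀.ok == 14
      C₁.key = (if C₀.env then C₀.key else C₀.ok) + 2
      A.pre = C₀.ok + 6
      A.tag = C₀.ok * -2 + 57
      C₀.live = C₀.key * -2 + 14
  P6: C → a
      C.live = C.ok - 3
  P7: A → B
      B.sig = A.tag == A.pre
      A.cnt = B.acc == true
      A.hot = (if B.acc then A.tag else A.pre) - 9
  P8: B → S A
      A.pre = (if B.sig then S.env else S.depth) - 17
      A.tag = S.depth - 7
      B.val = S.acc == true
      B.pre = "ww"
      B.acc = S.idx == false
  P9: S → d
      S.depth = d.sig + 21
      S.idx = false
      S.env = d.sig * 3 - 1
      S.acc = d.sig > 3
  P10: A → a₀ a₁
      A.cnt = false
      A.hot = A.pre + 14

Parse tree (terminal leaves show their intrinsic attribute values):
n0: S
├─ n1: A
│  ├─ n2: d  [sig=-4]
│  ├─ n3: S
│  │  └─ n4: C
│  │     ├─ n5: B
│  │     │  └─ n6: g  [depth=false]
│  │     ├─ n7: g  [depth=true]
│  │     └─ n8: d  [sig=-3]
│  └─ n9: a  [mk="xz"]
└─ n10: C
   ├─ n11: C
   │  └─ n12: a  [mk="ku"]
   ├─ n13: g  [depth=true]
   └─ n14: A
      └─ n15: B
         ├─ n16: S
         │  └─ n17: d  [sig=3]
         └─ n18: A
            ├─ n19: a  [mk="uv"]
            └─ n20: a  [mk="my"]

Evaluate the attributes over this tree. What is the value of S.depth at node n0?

1. n1.pre = 13  [13]
2. n1.tag = -9  [-9]
3. n2.sig = -4  [terminal]
4. n4.ok = 2  [2]
5. n4.env = true  [true]
6. n4.key = -3  [-3]
7. n5.sig = true  [C.key == -3]
8. n6.depth = false  [terminal]
9. n5.val = false  [g.depth == true]
10. n5.pre = "uv"  ["uv"]
11. n5.acc = false  [B.sig and g.depth]
12. n7.depth = true  [terminal]
13. n8.sig = -3  [terminal]
14. n4.live = 19  [(if C.env then C.ok else d.sig) + 17]
15. n3.depth = -4  [C.live * -1 + 15]
16. n3.idx = true  [C.live > 18]
17. n3.env = 18  [C.live * 3 - 39]
18. n3.acc = false  [C.live > 19]
19. n9.mk = "xz"  [terminal]
20. n1.cnt = true  [S.idx or S.acc]
21. n1.hot = 28  [A.pre + d.sig + 19]
22. n10.ok = 14  [14]
23. n10.env = true  [A.hot > 27]
24. n10.key = 11  [A.hot * 2 - 45]
25. n11.ok = -4  [C₀.key - 15]
26. n11.env = true  [C₀.ok == 14]
27. n11.key = 13  [(if C₀.env then C₀.key else C₀.ok) + 2]
28. n12.mk = "ku"  [terminal]
29. n11.live = -7  [C.ok - 3]
30. n13.depth = true  [terminal]
31. n14.pre = 20  [C₀.ok + 6]
32. n14.tag = 29  [C₀.ok * -2 + 57]
33. n15.sig = false  [A.tag == A.pre]
34. n17.sig = 3  [terminal]
35. n16.depth = 24  [d.sig + 21]
36. n16.idx = false  [false]
37. n16.env = 8  [d.sig * 3 - 1]
38. n16.acc = false  [d.sig > 3]
39. n18.pre = 7  [(if B.sig then S.env else S.depth) - 17]
40. n18.tag = 17  [S.depth - 7]
41. n19.mk = "uv"  [terminal]
42. n20.mk = "my"  [terminal]
43. n18.cnt = false  [false]
44. n18.hot = 21  [A.pre + 14]
45. n15.val = false  [S.acc == true]
46. n15.pre = "ww"  ["ww"]
47. n15.acc = true  [S.idx == false]
48. n14.cnt = true  [B.acc == true]
49. n14.hot = 20  [(if B.acc then A.tag else A.pre) - 9]
50. n10.live = -8  [C₀.key * -2 + 14]
51. n0.depth = -7  [A.hot + C.live - 27]
52. n0.idx = false  [A.hot > 28]
53. n0.env = 30  [(if A.cnt then A.hot else C.live) + 2]
54. n0.acc = false  [C.live > -8]

-7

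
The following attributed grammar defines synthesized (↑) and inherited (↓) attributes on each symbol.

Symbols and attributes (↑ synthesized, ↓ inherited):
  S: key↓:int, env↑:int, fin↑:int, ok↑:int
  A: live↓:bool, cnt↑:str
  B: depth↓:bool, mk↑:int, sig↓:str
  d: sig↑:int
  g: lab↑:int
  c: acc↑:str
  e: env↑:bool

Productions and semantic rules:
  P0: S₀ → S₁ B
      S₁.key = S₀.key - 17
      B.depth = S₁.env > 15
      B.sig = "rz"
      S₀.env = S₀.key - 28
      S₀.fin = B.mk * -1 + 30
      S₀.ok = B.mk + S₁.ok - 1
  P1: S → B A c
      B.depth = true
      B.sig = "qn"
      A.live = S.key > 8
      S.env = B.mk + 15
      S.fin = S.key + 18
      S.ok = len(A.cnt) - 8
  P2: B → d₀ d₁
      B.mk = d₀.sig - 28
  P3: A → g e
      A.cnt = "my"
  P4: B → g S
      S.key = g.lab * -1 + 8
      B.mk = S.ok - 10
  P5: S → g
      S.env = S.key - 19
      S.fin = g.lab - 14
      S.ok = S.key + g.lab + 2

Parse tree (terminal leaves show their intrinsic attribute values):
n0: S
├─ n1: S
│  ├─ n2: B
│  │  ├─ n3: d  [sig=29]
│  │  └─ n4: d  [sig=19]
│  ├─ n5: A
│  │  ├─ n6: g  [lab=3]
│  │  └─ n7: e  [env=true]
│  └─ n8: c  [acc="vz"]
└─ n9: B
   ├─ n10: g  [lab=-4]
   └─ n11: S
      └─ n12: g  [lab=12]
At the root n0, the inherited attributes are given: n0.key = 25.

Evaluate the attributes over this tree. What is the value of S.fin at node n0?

1. n0.key = 25  [given at root]
2. n1.key = 8  [S₀.key - 17]
3. n2.depth = true  [true]
4. n2.sig = "qn"  ["qn"]
5. n3.sig = 29  [terminal]
6. n4.sig = 19  [terminal]
7. n2.mk = 1  [d₀.sig - 28]
8. n5.live = false  [S.key > 8]
9. n6.lab = 3  [terminal]
10. n7.env = true  [terminal]
11. n5.cnt = "my"  ["my"]
12. n8.acc = "vz"  [terminal]
13. n1.env = 16  [B.mk + 15]
14. n1.fin = 26  [S.key + 18]
15. n1.ok = -6  [len(A.cnt) - 8]
16. n9.depth = true  [S₁.env > 15]
17. n9.sig = "rz"  ["rz"]
18. n10.lab = -4  [terminal]
19. n11.key = 12  [g.lab * -1 + 8]
20. n12.lab = 12  [terminal]
21. n11.env = -7  [S.key - 19]
22. n11.fin = -2  [g.lab - 14]
23. n11.ok = 26  [S.key + g.lab + 2]
24. n9.mk = 16  [S.ok - 10]
25. n0.env = -3  [S₀.key - 28]
26. n0.fin = 14  [B.mk * -1 + 30]
27. n0.ok = 9  [B.mk + S₁.ok - 1]

14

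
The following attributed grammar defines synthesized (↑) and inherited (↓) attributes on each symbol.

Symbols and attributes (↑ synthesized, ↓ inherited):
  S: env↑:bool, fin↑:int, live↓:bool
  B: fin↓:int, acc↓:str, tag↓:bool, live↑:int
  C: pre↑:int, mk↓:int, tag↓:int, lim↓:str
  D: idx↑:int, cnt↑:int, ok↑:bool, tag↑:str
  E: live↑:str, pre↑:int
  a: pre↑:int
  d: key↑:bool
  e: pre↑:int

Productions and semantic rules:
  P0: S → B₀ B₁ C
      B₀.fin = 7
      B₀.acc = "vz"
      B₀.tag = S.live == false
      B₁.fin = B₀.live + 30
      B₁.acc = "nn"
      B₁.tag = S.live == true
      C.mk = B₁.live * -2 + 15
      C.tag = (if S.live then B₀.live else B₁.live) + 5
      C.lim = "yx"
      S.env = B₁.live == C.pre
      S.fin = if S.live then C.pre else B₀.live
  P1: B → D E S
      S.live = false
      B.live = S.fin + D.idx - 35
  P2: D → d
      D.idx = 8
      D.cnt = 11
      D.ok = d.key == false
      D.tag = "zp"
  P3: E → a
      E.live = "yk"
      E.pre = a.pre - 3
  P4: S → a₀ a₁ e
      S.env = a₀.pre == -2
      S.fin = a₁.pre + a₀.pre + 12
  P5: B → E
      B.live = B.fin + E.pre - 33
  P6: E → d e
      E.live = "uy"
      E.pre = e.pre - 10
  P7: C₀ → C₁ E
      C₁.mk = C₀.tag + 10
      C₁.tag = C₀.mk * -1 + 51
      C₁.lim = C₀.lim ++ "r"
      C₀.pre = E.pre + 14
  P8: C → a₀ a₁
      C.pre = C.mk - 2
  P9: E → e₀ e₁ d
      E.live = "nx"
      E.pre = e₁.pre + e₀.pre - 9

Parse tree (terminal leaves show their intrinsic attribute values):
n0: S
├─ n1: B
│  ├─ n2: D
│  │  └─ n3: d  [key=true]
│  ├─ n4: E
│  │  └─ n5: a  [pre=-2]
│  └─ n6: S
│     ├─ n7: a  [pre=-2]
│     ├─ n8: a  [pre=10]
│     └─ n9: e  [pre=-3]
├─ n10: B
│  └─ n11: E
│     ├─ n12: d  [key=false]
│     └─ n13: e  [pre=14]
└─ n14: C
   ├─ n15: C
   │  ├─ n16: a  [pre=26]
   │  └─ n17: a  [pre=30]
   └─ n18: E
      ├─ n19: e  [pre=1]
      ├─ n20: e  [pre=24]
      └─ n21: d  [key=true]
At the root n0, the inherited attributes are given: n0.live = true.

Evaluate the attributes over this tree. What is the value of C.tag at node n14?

1. n0.live = true  [given at root]
2. n1.fin = 7  [7]
3. n1.acc = "vz"  ["vz"]
4. n1.tag = false  [S.live == false]
5. n3.key = true  [terminal]
6. n2.idx = 8  [8]
7. n2.cnt = 11  [11]
8. n2.ok = false  [d.key == false]
9. n2.tag = "zp"  ["zp"]
10. n5.pre = -2  [terminal]
11. n4.live = "yk"  ["yk"]
12. n4.pre = -5  [a.pre - 3]
13. n6.live = false  [false]
14. n7.pre = -2  [terminal]
15. n8.pre = 10  [terminal]
16. n9.pre = -3  [terminal]
17. n6.env = true  [a₀.pre == -2]
18. n6.fin = 20  [a₁.pre + a₀.pre + 12]
19. n1.live = -7  [S.fin + D.idx - 35]
20. n10.fin = 23  [B₀.live + 30]
21. n10.acc = "nn"  ["nn"]
22. n10.tag = true  [S.live == true]
23. n12.key = false  [terminal]
24. n13.pre = 14  [terminal]
25. n11.live = "uy"  ["uy"]
26. n11.pre = 4  [e.pre - 10]
27. n10.live = -6  [B.fin + E.pre - 33]
28. n14.mk = 27  [B₁.live * -2 + 15]
29. n14.tag = -2  [(if S.live then B₀.live else B₁.live) + 5]
30. n14.lim = "yx"  ["yx"]
31. n15.mk = 8  [C₀.tag + 10]
32. n15.tag = 24  [C₀.mk * -1 + 51]
33. n15.lim = "yxr"  [C₀.lim ++ "r"]
34. n16.pre = 26  [terminal]
35. n17.pre = 30  [terminal]
36. n15.pre = 6  [C.mk - 2]
37. n19.pre = 1  [terminal]
38. n20.pre = 24  [terminal]
39. n21.key = true  [terminal]
40. n18.live = "nx"  ["nx"]
41. n18.pre = 16  [e₁.pre + e₀.pre - 9]
42. n14.pre = 30  [E.pre + 14]
43. n0.env = false  [B₁.live == C.pre]
44. n0.fin = 30  [if S.live then C.pre else B₀.live]

-2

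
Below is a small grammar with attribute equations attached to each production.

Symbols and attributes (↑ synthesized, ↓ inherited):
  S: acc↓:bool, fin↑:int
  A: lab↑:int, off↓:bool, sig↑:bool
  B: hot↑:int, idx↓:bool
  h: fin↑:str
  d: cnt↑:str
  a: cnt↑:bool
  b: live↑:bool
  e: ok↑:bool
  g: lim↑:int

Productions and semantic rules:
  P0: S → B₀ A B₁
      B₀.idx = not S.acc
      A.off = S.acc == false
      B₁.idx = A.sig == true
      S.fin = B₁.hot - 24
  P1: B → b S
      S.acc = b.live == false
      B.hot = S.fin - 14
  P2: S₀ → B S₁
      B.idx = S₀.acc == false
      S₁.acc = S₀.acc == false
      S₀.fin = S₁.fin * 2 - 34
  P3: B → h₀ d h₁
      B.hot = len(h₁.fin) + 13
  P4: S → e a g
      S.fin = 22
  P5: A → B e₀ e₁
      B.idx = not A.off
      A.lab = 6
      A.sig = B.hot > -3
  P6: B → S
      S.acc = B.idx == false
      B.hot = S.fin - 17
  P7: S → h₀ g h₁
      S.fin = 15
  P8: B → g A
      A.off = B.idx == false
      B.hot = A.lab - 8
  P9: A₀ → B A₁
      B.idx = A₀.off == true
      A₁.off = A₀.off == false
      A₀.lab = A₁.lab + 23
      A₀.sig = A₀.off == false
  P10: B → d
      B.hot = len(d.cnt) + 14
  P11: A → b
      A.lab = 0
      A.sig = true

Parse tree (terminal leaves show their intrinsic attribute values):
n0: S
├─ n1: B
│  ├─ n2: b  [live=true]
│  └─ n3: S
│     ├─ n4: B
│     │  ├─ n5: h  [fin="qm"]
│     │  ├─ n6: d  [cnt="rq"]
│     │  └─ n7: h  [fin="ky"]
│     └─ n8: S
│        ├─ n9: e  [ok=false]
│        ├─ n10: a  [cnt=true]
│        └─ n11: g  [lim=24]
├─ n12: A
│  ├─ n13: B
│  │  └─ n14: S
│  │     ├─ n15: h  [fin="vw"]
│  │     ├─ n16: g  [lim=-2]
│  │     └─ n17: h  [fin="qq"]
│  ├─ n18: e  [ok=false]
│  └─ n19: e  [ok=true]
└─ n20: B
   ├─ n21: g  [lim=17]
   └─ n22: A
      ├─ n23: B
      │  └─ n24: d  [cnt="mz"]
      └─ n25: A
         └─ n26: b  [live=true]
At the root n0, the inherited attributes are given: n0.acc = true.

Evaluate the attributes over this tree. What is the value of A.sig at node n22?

1. n0.acc = true  [given at root]
2. n1.idx = false  [not S.acc]
3. n2.live = true  [terminal]
4. n3.acc = false  [b.live == false]
5. n4.idx = true  [S₀.acc == false]
6. n5.fin = "qm"  [terminal]
7. n6.cnt = "rq"  [terminal]
8. n7.fin = "ky"  [terminal]
9. n4.hot = 15  [len(h₁.fin) + 13]
10. n8.acc = true  [S₀.acc == false]
11. n9.ok = false  [terminal]
12. n10.cnt = true  [terminal]
13. n11.lim = 24  [terminal]
14. n8.fin = 22  [22]
15. n3.fin = 10  [S₁.fin * 2 - 34]
16. n1.hot = -4  [S.fin - 14]
17. n12.off = false  [S.acc == false]
18. n13.idx = true  [not A.off]
19. n14.acc = false  [B.idx == false]
20. n15.fin = "vw"  [terminal]
21. n16.lim = -2  [terminal]
22. n17.fin = "qq"  [terminal]
23. n14.fin = 15  [15]
24. n13.hot = -2  [S.fin - 17]
25. n18.ok = false  [terminal]
26. n19.ok = true  [terminal]
27. n12.lab = 6  [6]
28. n12.sig = true  [B.hot > -3]
29. n20.idx = true  [A.sig == true]
30. n21.lim = 17  [terminal]
31. n22.off = false  [B.idx == false]
32. n23.idx = false  [A₀.off == true]
33. n24.cnt = "mz"  [terminal]
34. n23.hot = 16  [len(d.cnt) + 14]
35. n25.off = true  [A₀.off == false]
36. n26.live = true  [terminal]
37. n25.lab = 0  [0]
38. n25.sig = true  [true]
39. n22.lab = 23  [A₁.lab + 23]
40. n22.sig = true  [A₀.off == false]
41. n20.hot = 15  [A.lab - 8]
42. n0.fin = -9  [B₁.hot - 24]

true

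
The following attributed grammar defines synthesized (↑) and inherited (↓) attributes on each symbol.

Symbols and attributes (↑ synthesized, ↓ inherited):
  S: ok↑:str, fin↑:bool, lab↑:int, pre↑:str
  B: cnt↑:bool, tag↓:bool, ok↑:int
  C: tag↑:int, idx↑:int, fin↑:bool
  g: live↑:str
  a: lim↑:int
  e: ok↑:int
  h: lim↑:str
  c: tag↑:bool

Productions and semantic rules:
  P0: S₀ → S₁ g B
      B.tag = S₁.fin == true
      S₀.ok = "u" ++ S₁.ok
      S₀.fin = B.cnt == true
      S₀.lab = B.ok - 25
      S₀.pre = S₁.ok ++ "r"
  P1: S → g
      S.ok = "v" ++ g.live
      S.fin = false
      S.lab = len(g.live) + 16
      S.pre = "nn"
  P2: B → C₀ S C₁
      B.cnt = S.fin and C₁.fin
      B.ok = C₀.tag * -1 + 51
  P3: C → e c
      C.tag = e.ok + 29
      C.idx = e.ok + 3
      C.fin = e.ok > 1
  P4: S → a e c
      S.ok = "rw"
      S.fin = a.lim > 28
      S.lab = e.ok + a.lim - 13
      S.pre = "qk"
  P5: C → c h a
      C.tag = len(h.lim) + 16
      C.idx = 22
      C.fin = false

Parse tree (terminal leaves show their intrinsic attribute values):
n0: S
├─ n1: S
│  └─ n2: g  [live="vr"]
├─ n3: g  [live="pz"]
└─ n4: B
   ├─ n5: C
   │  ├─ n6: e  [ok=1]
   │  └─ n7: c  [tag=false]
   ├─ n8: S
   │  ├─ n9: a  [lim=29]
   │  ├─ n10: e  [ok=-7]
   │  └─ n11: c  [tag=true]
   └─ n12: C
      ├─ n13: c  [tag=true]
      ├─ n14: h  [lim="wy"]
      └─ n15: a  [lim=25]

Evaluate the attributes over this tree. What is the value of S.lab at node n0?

-4

1. n2.live = "vr"  [terminal]
2. n1.ok = "vvr"  ["v" ++ g.live]
3. n1.fin = false  [false]
4. n1.lab = 18  [len(g.live) + 16]
5. n1.pre = "nn"  ["nn"]
6. n3.live = "pz"  [terminal]
7. n4.tag = false  [S₁.fin == true]
8. n6.ok = 1  [terminal]
9. n7.tag = false  [terminal]
10. n5.tag = 30  [e.ok + 29]
11. n5.idx = 4  [e.ok + 3]
12. n5.fin = false  [e.ok > 1]
13. n9.lim = 29  [terminal]
14. n10.ok = -7  [terminal]
15. n11.tag = true  [terminal]
16. n8.ok = "rw"  ["rw"]
17. n8.fin = true  [a.lim > 28]
18. n8.lab = 9  [e.ok + a.lim - 13]
19. n8.pre = "qk"  ["qk"]
20. n13.tag = true  [terminal]
21. n14.lim = "wy"  [terminal]
22. n15.lim = 25  [terminal]
23. n12.tag = 18  [len(h.lim) + 16]
24. n12.idx = 22  [22]
25. n12.fin = false  [false]
26. n4.cnt = false  [S.fin and C₁.fin]
27. n4.ok = 21  [C₀.tag * -1 + 51]
28. n0.ok = "uvvr"  ["u" ++ S₁.ok]
29. n0.fin = false  [B.cnt == true]
30. n0.lab = -4  [B.ok - 25]
31. n0.pre = "vvrr"  [S₁.ok ++ "r"]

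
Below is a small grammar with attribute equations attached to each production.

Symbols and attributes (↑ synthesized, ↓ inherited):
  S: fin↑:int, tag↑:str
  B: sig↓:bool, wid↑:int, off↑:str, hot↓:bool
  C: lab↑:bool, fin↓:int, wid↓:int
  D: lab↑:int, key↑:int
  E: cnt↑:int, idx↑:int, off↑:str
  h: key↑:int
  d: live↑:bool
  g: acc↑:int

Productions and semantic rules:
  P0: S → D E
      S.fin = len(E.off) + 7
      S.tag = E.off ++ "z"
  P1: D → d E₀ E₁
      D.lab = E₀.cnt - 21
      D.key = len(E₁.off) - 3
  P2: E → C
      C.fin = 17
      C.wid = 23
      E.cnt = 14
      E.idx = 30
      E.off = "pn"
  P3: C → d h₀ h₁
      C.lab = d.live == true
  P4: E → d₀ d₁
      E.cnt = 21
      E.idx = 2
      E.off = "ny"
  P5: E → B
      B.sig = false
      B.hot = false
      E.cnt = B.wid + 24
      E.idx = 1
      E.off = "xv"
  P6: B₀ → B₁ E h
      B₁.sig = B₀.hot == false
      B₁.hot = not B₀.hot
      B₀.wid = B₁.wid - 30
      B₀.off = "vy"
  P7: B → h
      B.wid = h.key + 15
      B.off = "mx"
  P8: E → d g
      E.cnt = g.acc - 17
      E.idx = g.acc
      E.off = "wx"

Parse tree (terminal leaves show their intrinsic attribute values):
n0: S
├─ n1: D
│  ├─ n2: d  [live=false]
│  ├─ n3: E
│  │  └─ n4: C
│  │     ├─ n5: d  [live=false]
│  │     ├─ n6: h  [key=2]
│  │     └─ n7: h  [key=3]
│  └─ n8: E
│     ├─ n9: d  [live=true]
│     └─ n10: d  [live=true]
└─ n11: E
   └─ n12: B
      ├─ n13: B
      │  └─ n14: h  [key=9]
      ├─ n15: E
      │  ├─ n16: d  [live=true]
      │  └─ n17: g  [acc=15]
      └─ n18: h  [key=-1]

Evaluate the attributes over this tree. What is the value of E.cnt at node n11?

1. n2.live = false  [terminal]
2. n4.fin = 17  [17]
3. n4.wid = 23  [23]
4. n5.live = false  [terminal]
5. n6.key = 2  [terminal]
6. n7.key = 3  [terminal]
7. n4.lab = false  [d.live == true]
8. n3.cnt = 14  [14]
9. n3.idx = 30  [30]
10. n3.off = "pn"  ["pn"]
11. n9.live = true  [terminal]
12. n10.live = true  [terminal]
13. n8.cnt = 21  [21]
14. n8.idx = 2  [2]
15. n8.off = "ny"  ["ny"]
16. n1.lab = -7  [E₀.cnt - 21]
17. n1.key = -1  [len(E₁.off) - 3]
18. n12.sig = false  [false]
19. n12.hot = false  [false]
20. n13.sig = true  [B₀.hot == false]
21. n13.hot = true  [not B₀.hot]
22. n14.key = 9  [terminal]
23. n13.wid = 24  [h.key + 15]
24. n13.off = "mx"  ["mx"]
25. n16.live = true  [terminal]
26. n17.acc = 15  [terminal]
27. n15.cnt = -2  [g.acc - 17]
28. n15.idx = 15  [g.acc]
29. n15.off = "wx"  ["wx"]
30. n18.key = -1  [terminal]
31. n12.wid = -6  [B₁.wid - 30]
32. n12.off = "vy"  ["vy"]
33. n11.cnt = 18  [B.wid + 24]
34. n11.idx = 1  [1]
35. n11.off = "xv"  ["xv"]
36. n0.fin = 9  [len(E.off) + 7]
37. n0.tag = "xvz"  [E.off ++ "z"]

18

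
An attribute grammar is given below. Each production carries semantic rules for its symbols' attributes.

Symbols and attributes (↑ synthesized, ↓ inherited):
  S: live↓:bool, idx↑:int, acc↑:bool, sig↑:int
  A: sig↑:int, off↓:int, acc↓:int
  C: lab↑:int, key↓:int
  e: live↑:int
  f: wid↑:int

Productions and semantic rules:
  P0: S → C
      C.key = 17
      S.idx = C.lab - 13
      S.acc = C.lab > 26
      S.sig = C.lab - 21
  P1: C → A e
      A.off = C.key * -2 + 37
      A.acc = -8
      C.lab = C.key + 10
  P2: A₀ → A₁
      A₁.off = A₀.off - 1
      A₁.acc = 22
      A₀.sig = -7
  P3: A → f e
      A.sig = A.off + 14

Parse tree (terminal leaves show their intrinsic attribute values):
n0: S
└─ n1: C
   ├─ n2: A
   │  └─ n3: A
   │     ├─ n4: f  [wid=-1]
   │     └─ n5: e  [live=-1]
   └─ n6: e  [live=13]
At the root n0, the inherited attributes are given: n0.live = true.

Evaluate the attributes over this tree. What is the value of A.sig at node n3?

1. n0.live = true  [given at root]
2. n1.key = 17  [17]
3. n2.off = 3  [C.key * -2 + 37]
4. n2.acc = -8  [-8]
5. n3.off = 2  [A₀.off - 1]
6. n3.acc = 22  [22]
7. n4.wid = -1  [terminal]
8. n5.live = -1  [terminal]
9. n3.sig = 16  [A.off + 14]
10. n2.sig = -7  [-7]
11. n6.live = 13  [terminal]
12. n1.lab = 27  [C.key + 10]
13. n0.idx = 14  [C.lab - 13]
14. n0.acc = true  [C.lab > 26]
15. n0.sig = 6  [C.lab - 21]

16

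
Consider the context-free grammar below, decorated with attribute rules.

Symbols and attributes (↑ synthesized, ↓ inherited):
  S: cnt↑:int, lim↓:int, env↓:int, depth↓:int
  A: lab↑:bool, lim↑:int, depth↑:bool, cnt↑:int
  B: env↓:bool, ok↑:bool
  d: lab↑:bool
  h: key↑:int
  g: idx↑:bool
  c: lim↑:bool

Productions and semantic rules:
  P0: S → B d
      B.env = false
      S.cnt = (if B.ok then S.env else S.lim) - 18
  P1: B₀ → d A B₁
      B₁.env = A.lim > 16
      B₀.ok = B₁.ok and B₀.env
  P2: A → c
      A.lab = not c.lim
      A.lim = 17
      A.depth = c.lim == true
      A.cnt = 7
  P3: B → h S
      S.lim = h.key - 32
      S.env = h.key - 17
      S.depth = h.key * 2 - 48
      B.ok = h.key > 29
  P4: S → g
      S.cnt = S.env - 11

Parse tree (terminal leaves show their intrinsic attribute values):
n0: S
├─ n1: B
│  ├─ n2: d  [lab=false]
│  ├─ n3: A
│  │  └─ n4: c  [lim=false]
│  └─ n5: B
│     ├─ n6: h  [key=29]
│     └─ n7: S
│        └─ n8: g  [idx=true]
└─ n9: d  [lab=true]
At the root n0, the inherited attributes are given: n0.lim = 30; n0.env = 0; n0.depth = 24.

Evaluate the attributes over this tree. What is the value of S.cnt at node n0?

12

1. n0.lim = 30  [given at root]
2. n0.env = 0  [given at root]
3. n0.depth = 24  [given at root]
4. n1.env = false  [false]
5. n2.lab = false  [terminal]
6. n4.lim = false  [terminal]
7. n3.lab = true  [not c.lim]
8. n3.lim = 17  [17]
9. n3.depth = false  [c.lim == true]
10. n3.cnt = 7  [7]
11. n5.env = true  [A.lim > 16]
12. n6.key = 29  [terminal]
13. n7.lim = -3  [h.key - 32]
14. n7.env = 12  [h.key - 17]
15. n7.depth = 10  [h.key * 2 - 48]
16. n8.idx = true  [terminal]
17. n7.cnt = 1  [S.env - 11]
18. n5.ok = false  [h.key > 29]
19. n1.ok = false  [B₁.ok and B₀.env]
20. n9.lab = true  [terminal]
21. n0.cnt = 12  [(if B.ok then S.env else S.lim) - 18]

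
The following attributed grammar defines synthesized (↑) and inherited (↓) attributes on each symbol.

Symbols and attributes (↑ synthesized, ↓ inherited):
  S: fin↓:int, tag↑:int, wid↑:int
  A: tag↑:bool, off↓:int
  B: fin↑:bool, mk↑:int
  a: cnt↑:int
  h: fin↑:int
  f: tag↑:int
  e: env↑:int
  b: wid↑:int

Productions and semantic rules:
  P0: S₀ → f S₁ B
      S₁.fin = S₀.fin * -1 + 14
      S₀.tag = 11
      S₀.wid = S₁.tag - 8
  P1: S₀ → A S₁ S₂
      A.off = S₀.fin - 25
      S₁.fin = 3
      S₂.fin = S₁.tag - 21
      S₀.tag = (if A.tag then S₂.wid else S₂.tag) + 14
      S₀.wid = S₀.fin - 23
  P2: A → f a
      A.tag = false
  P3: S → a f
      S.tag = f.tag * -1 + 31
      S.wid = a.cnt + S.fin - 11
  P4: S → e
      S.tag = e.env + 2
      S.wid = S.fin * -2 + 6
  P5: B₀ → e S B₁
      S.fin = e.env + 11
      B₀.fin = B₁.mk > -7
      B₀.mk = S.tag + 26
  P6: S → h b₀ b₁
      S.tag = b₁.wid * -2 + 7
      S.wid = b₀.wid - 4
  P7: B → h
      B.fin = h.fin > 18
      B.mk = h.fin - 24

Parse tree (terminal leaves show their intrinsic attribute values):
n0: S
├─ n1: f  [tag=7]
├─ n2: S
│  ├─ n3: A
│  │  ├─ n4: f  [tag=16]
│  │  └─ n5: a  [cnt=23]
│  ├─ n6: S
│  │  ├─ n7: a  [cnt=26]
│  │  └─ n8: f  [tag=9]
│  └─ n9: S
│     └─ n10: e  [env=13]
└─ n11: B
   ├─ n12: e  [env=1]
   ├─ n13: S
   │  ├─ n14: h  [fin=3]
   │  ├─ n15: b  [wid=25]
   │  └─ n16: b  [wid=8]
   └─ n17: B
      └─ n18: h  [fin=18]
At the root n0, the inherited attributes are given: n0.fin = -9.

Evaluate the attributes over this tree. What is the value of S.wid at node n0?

1. n0.fin = -9  [given at root]
2. n1.tag = 7  [terminal]
3. n2.fin = 23  [S₀.fin * -1 + 14]
4. n3.off = -2  [S₀.fin - 25]
5. n4.tag = 16  [terminal]
6. n5.cnt = 23  [terminal]
7. n3.tag = false  [false]
8. n6.fin = 3  [3]
9. n7.cnt = 26  [terminal]
10. n8.tag = 9  [terminal]
11. n6.tag = 22  [f.tag * -1 + 31]
12. n6.wid = 18  [a.cnt + S.fin - 11]
13. n9.fin = 1  [S₁.tag - 21]
14. n10.env = 13  [terminal]
15. n9.tag = 15  [e.env + 2]
16. n9.wid = 4  [S.fin * -2 + 6]
17. n2.tag = 29  [(if A.tag then S₂.wid else S₂.tag) + 14]
18. n2.wid = 0  [S₀.fin - 23]
19. n12.env = 1  [terminal]
20. n13.fin = 12  [e.env + 11]
21. n14.fin = 3  [terminal]
22. n15.wid = 25  [terminal]
23. n16.wid = 8  [terminal]
24. n13.tag = -9  [b₁.wid * -2 + 7]
25. n13.wid = 21  [b₀.wid - 4]
26. n18.fin = 18  [terminal]
27. n17.fin = false  [h.fin > 18]
28. n17.mk = -6  [h.fin - 24]
29. n11.fin = true  [B₁.mk > -7]
30. n11.mk = 17  [S.tag + 26]
31. n0.tag = 11  [11]
32. n0.wid = 21  [S₁.tag - 8]

21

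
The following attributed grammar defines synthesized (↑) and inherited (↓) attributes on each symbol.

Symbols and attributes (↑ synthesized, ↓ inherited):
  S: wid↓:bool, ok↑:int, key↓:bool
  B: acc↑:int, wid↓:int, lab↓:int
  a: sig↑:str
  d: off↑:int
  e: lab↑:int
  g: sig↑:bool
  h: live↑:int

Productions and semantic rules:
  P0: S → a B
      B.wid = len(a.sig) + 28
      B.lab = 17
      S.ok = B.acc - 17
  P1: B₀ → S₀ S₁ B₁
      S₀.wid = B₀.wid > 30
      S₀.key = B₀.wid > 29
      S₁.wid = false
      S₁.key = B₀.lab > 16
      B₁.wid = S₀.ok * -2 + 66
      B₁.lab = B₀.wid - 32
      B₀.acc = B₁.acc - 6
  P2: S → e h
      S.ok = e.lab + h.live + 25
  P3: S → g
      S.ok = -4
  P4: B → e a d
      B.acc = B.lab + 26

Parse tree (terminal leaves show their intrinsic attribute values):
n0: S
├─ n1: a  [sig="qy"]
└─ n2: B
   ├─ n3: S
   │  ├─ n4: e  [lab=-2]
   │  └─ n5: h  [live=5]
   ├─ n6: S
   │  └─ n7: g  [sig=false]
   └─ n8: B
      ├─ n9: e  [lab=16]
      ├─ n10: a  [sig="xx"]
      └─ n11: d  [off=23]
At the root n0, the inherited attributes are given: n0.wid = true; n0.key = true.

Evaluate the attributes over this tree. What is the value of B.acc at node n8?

1. n0.wid = true  [given at root]
2. n0.key = true  [given at root]
3. n1.sig = "qy"  [terminal]
4. n2.wid = 30  [len(a.sig) + 28]
5. n2.lab = 17  [17]
6. n3.wid = false  [B₀.wid > 30]
7. n3.key = true  [B₀.wid > 29]
8. n4.lab = -2  [terminal]
9. n5.live = 5  [terminal]
10. n3.ok = 28  [e.lab + h.live + 25]
11. n6.wid = false  [false]
12. n6.key = true  [B₀.lab > 16]
13. n7.sig = false  [terminal]
14. n6.ok = -4  [-4]
15. n8.wid = 10  [S₀.ok * -2 + 66]
16. n8.lab = -2  [B₀.wid - 32]
17. n9.lab = 16  [terminal]
18. n10.sig = "xx"  [terminal]
19. n11.off = 23  [terminal]
20. n8.acc = 24  [B.lab + 26]
21. n2.acc = 18  [B₁.acc - 6]
22. n0.ok = 1  [B.acc - 17]

24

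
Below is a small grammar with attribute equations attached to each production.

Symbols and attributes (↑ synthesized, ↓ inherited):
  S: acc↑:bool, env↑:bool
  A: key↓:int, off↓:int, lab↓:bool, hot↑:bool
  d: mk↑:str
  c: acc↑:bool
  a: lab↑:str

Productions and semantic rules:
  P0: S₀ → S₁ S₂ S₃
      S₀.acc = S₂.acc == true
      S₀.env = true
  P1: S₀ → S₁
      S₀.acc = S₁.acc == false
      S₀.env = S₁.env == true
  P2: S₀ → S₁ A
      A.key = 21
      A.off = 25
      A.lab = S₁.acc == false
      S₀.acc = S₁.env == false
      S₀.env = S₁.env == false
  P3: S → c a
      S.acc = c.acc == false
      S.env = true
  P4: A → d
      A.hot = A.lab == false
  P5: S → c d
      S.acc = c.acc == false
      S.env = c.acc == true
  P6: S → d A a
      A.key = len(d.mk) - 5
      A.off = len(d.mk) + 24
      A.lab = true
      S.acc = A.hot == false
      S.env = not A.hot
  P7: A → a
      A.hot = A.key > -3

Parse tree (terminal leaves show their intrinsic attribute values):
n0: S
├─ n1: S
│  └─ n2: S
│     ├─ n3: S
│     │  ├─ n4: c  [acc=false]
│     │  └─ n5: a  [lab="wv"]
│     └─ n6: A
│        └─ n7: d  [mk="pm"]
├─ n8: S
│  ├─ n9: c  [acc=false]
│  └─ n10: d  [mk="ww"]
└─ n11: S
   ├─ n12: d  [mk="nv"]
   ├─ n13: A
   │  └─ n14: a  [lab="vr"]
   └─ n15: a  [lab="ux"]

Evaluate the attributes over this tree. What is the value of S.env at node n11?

true

1. n4.acc = false  [terminal]
2. n5.lab = "wv"  [terminal]
3. n3.acc = true  [c.acc == false]
4. n3.env = true  [true]
5. n6.key = 21  [21]
6. n6.off = 25  [25]
7. n6.lab = false  [S₁.acc == false]
8. n7.mk = "pm"  [terminal]
9. n6.hot = true  [A.lab == false]
10. n2.acc = false  [S₁.env == false]
11. n2.env = false  [S₁.env == false]
12. n1.acc = true  [S₁.acc == false]
13. n1.env = false  [S₁.env == true]
14. n9.acc = false  [terminal]
15. n10.mk = "ww"  [terminal]
16. n8.acc = true  [c.acc == false]
17. n8.env = false  [c.acc == true]
18. n12.mk = "nv"  [terminal]
19. n13.key = -3  [len(d.mk) - 5]
20. n13.off = 26  [len(d.mk) + 24]
21. n13.lab = true  [true]
22. n14.lab = "vr"  [terminal]
23. n13.hot = false  [A.key > -3]
24. n15.lab = "ux"  [terminal]
25. n11.acc = true  [A.hot == false]
26. n11.env = true  [not A.hot]
27. n0.acc = true  [S₂.acc == true]
28. n0.env = true  [true]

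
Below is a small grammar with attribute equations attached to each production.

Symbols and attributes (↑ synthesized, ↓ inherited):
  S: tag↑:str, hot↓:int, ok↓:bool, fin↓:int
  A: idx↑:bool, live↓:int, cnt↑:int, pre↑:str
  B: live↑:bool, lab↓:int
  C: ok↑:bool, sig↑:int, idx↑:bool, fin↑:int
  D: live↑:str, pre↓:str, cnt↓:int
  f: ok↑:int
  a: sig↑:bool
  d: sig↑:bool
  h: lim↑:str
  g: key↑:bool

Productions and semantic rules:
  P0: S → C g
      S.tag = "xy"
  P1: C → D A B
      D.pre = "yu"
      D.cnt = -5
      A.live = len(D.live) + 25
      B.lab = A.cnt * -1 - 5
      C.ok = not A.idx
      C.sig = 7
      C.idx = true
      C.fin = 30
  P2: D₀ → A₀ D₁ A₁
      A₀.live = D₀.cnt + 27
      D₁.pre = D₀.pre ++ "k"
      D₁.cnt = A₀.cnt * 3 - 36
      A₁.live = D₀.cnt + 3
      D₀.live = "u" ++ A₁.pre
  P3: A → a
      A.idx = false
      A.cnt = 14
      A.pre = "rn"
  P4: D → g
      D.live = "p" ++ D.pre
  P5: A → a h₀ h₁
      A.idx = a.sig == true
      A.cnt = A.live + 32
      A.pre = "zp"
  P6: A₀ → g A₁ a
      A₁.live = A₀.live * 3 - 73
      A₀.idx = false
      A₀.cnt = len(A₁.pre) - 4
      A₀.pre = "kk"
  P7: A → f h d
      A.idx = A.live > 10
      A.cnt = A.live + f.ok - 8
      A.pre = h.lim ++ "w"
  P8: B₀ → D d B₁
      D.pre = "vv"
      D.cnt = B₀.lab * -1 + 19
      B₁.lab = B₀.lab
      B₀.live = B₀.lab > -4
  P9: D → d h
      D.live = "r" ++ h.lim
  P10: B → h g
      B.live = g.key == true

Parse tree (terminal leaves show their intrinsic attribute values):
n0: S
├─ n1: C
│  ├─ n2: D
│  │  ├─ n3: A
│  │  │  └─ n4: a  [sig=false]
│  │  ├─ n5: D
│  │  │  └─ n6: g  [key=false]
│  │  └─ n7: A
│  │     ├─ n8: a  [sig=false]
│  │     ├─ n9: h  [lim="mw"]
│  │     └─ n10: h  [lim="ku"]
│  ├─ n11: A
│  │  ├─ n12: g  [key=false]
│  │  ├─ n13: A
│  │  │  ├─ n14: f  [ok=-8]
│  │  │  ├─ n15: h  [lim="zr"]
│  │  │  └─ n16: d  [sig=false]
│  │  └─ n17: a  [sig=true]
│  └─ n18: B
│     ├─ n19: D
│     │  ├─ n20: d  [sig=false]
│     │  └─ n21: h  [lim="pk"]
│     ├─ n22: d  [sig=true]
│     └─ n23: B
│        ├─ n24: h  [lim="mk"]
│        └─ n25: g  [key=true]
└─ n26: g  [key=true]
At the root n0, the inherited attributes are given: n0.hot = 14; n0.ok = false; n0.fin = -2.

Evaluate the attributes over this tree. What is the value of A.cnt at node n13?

1. n0.hot = 14  [given at root]
2. n0.ok = false  [given at root]
3. n0.fin = -2  [given at root]
4. n2.pre = "yu"  ["yu"]
5. n2.cnt = -5  [-5]
6. n3.live = 22  [D₀.cnt + 27]
7. n4.sig = false  [terminal]
8. n3.idx = false  [false]
9. n3.cnt = 14  [14]
10. n3.pre = "rn"  ["rn"]
11. n5.pre = "yuk"  [D₀.pre ++ "k"]
12. n5.cnt = 6  [A₀.cnt * 3 - 36]
13. n6.key = false  [terminal]
14. n5.live = "pyuk"  ["p" ++ D.pre]
15. n7.live = -2  [D₀.cnt + 3]
16. n8.sig = false  [terminal]
17. n9.lim = "mw"  [terminal]
18. n10.lim = "ku"  [terminal]
19. n7.idx = false  [a.sig == true]
20. n7.cnt = 30  [A.live + 32]
21. n7.pre = "zp"  ["zp"]
22. n2.live = "uzp"  ["u" ++ A₁.pre]
23. n11.live = 28  [len(D.live) + 25]
24. n12.key = false  [terminal]
25. n13.live = 11  [A₀.live * 3 - 73]
26. n14.ok = -8  [terminal]
27. n15.lim = "zr"  [terminal]
28. n16.sig = false  [terminal]
29. n13.idx = true  [A.live > 10]
30. n13.cnt = -5  [A.live + f.ok - 8]
31. n13.pre = "zrw"  [h.lim ++ "w"]
32. n17.sig = true  [terminal]
33. n11.idx = false  [false]
34. n11.cnt = -1  [len(A₁.pre) - 4]
35. n11.pre = "kk"  ["kk"]
36. n18.lab = -4  [A.cnt * -1 - 5]
37. n19.pre = "vv"  ["vv"]
38. n19.cnt = 23  [B₀.lab * -1 + 19]
39. n20.sig = false  [terminal]
40. n21.lim = "pk"  [terminal]
41. n19.live = "rpk"  ["r" ++ h.lim]
42. n22.sig = true  [terminal]
43. n23.lab = -4  [B₀.lab]
44. n24.lim = "mk"  [terminal]
45. n25.key = true  [terminal]
46. n23.live = true  [g.key == true]
47. n18.live = false  [B₀.lab > -4]
48. n1.ok = true  [not A.idx]
49. n1.sig = 7  [7]
50. n1.idx = true  [true]
51. n1.fin = 30  [30]
52. n26.key = true  [terminal]
53. n0.tag = "xy"  ["xy"]

-5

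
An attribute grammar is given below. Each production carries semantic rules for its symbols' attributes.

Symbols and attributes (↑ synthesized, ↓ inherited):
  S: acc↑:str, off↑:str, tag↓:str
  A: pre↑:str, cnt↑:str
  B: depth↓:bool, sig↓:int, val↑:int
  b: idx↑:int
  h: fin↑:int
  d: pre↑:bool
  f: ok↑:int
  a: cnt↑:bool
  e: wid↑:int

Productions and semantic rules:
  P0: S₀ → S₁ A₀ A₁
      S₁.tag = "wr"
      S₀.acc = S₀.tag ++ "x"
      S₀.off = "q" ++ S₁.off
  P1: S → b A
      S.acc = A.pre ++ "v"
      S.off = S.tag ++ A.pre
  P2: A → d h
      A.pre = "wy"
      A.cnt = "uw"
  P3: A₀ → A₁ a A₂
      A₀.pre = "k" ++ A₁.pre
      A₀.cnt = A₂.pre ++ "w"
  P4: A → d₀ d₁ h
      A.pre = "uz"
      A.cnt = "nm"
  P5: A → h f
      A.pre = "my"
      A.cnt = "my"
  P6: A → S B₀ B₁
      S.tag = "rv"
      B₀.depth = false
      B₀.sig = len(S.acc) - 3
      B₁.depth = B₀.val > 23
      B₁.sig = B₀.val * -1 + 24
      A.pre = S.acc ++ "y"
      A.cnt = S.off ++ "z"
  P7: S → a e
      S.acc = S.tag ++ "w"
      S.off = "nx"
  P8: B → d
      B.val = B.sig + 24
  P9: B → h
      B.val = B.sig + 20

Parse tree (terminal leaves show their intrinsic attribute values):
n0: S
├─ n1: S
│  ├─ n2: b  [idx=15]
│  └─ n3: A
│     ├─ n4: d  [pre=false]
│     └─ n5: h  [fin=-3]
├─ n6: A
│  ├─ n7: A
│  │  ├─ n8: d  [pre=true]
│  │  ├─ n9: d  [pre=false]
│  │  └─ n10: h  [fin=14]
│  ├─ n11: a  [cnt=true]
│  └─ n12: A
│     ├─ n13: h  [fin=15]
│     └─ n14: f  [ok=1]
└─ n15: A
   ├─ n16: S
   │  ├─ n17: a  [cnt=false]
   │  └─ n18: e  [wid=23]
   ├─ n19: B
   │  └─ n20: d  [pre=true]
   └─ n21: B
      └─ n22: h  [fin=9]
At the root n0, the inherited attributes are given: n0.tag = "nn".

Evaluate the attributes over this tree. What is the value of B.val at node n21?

1. n0.tag = "nn"  [given at root]
2. n1.tag = "wr"  ["wr"]
3. n2.idx = 15  [terminal]
4. n4.pre = false  [terminal]
5. n5.fin = -3  [terminal]
6. n3.pre = "wy"  ["wy"]
7. n3.cnt = "uw"  ["uw"]
8. n1.acc = "wyv"  [A.pre ++ "v"]
9. n1.off = "wrwy"  [S.tag ++ A.pre]
10. n8.pre = true  [terminal]
11. n9.pre = false  [terminal]
12. n10.fin = 14  [terminal]
13. n7.pre = "uz"  ["uz"]
14. n7.cnt = "nm"  ["nm"]
15. n11.cnt = true  [terminal]
16. n13.fin = 15  [terminal]
17. n14.ok = 1  [terminal]
18. n12.pre = "my"  ["my"]
19. n12.cnt = "my"  ["my"]
20. n6.pre = "kuz"  ["k" ++ A₁.pre]
21. n6.cnt = "myw"  [A₂.pre ++ "w"]
22. n16.tag = "rv"  ["rv"]
23. n17.cnt = false  [terminal]
24. n18.wid = 23  [terminal]
25. n16.acc = "rvw"  [S.tag ++ "w"]
26. n16.off = "nx"  ["nx"]
27. n19.depth = false  [false]
28. n19.sig = 0  [len(S.acc) - 3]
29. n20.pre = true  [terminal]
30. n19.val = 24  [B.sig + 24]
31. n21.depth = true  [B₀.val > 23]
32. n21.sig = 0  [B₀.val * -1 + 24]
33. n22.fin = 9  [terminal]
34. n21.val = 20  [B.sig + 20]
35. n15.pre = "rvwy"  [S.acc ++ "y"]
36. n15.cnt = "nxz"  [S.off ++ "z"]
37. n0.acc = "nnx"  [S₀.tag ++ "x"]
38. n0.off = "qwrwy"  ["q" ++ S₁.off]

20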